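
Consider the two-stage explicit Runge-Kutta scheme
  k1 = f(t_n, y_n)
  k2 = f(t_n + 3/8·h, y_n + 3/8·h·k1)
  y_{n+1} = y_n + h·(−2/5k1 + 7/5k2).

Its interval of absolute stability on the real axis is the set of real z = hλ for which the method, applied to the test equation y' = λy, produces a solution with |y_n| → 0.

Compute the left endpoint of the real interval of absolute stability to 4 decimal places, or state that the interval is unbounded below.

With y'=λy (z=hλ):
  k1=λy_n ⇒ h·k1=z·y_n;  k2=λ(1+3/8z)y_n ⇒ h·k2=z(1+3/8z)y_n
  y_{n+1}/y_n = 1 − 2/5z + 7/5z(1+3/8z) = 1 + z + 21/40z²
  so R(z) = 1 + z + 21/40z².

Find x<0 with |R(x)|<1.
x=-0.86: |R|=0.5283
R=1: x+21/40x²=0 ⇒ x=−40/21=-1.9048; min R=1−1/(4·21/40)=0.5238>−1
Confirm numerically:
  x=-1.482: |R|=0.67107 <1
  x=-1.328: |R|=0.59788 <1
  x=-1.145: |R|=0.54329 <1
  x=-0.931: |R|=0.52405 <1
  x=-2.282: |R|=1.45195 >1
  x=-2.215: |R|=1.36077 >1
Interval (-1.9048, 0).

z* = -1.9048.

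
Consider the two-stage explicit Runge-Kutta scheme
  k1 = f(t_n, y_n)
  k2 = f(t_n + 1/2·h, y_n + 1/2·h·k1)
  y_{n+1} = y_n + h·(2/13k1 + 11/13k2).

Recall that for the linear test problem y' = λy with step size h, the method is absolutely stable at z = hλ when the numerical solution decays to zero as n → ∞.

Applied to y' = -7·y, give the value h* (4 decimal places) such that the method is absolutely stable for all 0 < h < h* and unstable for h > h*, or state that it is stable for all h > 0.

On y'=λy, z=hλ:
  k1=λy_n ⇒ h·k1=z·y_n;  k2=λ(1+1/2z)y_n ⇒ h·k2=z(1+1/2z)y_n
  y_{n+1}/y_n = 1 + 2/13z + 11/13z(1+1/2z) = 1 + z + 11/26z²
  so R(z) = 1 + z + 11/26z².

Find x<0 with |R(x)|<1.
x=-1.54: |R|=0.4634
R=1: x+11/26x²=0 ⇒ x=−26/11=-2.3636; min R=1−1/(4·11/26)=0.4091>−1
Confirm numerically:
  x=-1.728: |R|=0.53530 <1
  x=-1.299: |R|=0.41490 <1
  x=-1.062: |R|=0.41516 <1
  x=-2.799: |R|=1.51555 >1
  x=-2.493: |R|=1.13644 >1
So |R|<1 on (-2.3636, 0).

(-2.3636,0); λ=-7 ⇒ h* = (26/11)/7 = 0.3377.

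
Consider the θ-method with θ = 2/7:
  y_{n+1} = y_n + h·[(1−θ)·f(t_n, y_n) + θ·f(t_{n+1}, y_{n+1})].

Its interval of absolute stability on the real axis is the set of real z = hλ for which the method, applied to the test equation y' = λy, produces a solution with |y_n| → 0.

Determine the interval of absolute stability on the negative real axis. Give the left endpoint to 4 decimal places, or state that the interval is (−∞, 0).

z∈(-4.6667,0).

Set f=λy, z=hλ:
  y_{n+1} = y_n + z·[5/7·y_n + 2/7·y_{n+1}] ⇒ (1 − 2/7z)y_{n+1} = (1 + 5/7z)y_n
  ⇒ R(z) = (1 + 5/7z)/(1 − 2/7z).

Boundary: |R(x)|=1, x<0.
x=-1.25: |R|=0.0789
R=−1: 1+5/7x = −1+2/7x ⇒ -3/7x=2 ⇒ x=2/(-3/7)=-4.6667
Confirm numerically:
  x=-4.076: |R|=0.88305 <1
  x=-3.232: |R|=0.68033 <1
  x=-1.990: |R|=0.26867 <1
  x=-5.264: |R|=1.10224 >1
  x=-5.231: |R|=1.09695 >1
Interval (-4.6667, 0).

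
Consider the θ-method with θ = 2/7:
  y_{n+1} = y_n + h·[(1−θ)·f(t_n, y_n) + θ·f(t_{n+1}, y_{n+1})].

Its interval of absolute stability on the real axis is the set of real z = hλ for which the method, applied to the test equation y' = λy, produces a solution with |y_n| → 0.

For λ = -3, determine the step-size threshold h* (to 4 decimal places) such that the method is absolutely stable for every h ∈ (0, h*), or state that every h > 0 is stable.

(-4.6667,0); λ=-3 ⇒ h* = (14/3)/3 = 1.5556.

Test eqn y'=λy, z=hλ:
  y_{n+1} = y_n + z·[5/7·y_n + 2/7·y_{n+1}] ⇒ (1 − 2/7z)y_{n+1} = (1 + 5/7z)y_n
  ⇒ R(z) = (1 + 5/7z)/(1 − 2/7z).

Boundary: |R(x)|=1, x<0.
x=-1.17: |R|=0.1231
R=−1: 1+5/7x = −1+2/7x ⇒ -3/7x=2 ⇒ x=2/(-3/7)=-4.6667
Confirm numerically:
  x=-4.239: |R|=0.91711 <1
  x=-4.045: |R|=0.87641 <1
  x=-3.020: |R|=0.62117 <1
  x=-5.251: |R|=1.10016 >1
  x=-5.190: |R|=1.09033 >1
Stable set (-4.6667, 0).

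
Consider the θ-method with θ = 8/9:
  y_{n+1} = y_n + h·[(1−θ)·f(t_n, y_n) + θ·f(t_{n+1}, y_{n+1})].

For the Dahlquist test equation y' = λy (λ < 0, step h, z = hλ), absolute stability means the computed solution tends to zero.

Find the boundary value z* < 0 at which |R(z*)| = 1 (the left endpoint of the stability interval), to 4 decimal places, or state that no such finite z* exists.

Set f=λy, z=hλ:
  y_{n+1} = y_n + z·[1/9·y_n + 8/9·y_{n+1}] ⇒ (1 − 8/9z)y_{n+1} = (1 + 1/9z)y_n
  ⇒ R(z) = (1 + 1/9z)/(1 − 8/9z).

Boundary: |R(x)|=1, x<0.
x=-0.51: |R|=0.6491
x=-2: |R|=0.2800
x=-10: |R|=0.0112
x=-100: |R|=0.1125
θ=8/9≥1/2 ⇒ |1+1/9x|<|1−8/9x| ∀x<0 ⇒ interval (−∞,0).

unbounded; (−∞, 0).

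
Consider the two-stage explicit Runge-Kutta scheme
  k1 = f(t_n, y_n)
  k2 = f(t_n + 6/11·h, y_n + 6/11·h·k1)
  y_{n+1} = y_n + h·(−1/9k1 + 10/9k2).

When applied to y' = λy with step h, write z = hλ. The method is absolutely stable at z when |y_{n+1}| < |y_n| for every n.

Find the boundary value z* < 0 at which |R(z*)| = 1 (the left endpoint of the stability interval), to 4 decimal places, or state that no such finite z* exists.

On y'=λy, z=hλ:
  k1=λy_n ⇒ h·k1=z·y_n;  k2=λ(1+6/11z)y_n ⇒ h·k2=z(1+6/11z)y_n
  y_{n+1}/y_n = 1 − 1/9z + 10/9z(1+6/11z) = 1 + z + 20/33z²
  R(z) = 1 + z + 20/33z².

Solve |R(x)|<1 on ℝ⁻.
x=-0.86: |R|=0.5882
R=1: x+20/33x²=0 ⇒ x=−33/20=-1.6500; min R=1−1/(4·20/33)=0.5875>−1
Confirm numerically:
  x=-1.588: |R|=0.94033 <1
  x=-1.319: |R|=0.73540 <1
  x=-0.871: |R|=0.58878 <1
  x=-0.740: |R|=0.59188 <1
  x=-2.237: |R|=1.79583 >1
  x=-2.195: |R|=1.72502 >1
  x=-2.066: |R|=1.52088 >1
So |R|<1 on (-1.6500, 0).

z* = -1.6500.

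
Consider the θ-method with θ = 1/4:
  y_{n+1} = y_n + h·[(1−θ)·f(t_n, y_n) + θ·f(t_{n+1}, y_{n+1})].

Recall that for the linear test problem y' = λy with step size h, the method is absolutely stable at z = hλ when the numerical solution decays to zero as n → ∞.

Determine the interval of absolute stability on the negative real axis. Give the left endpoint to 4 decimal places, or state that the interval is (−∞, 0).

With y'=λy (z=hλ):
  y_{n+1} = y_n + z·[3/4·y_n + 1/4·y_{n+1}] ⇒ (1 − 1/4z)y_{n+1} = (1 + 3/4z)y_n
  ⇒ R(z) = (1 + 3/4z)/(1 − 1/4z).

Boundary: |R(x)|=1, x<0.
x=-0.48: |R|=0.5714
R=−1: 1+3/4x = −1+1/4x ⇒ -1/2x=2 ⇒ x=2/(-1/2)=-4.0000
Confirm numerically:
  x=-3.325: |R|=0.81570 <1
  x=-3.079: |R|=0.73979 <1
  x=-2.485: |R|=0.53277 <1
  x=-4.373: |R|=1.08910 >1
  x=-4.129: |R|=1.03174 >1
Stable set (-4.0000, 0).

z∈(-4.0000,0).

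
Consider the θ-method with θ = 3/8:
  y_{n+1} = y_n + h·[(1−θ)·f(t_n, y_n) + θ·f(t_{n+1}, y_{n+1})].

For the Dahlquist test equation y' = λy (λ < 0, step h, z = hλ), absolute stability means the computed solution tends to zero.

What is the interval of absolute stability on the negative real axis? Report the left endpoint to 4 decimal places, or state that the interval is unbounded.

(-8.0000, 0).

On y'=λy, z=hλ:
  y_{n+1} = y_n + z·[5/8·y_n + 3/8·y_{n+1}] ⇒ (1 − 3/8z)y_{n+1} = (1 + 5/8z)y_n
  so R(z) = (1 + 5/8z)/(1 − 3/8z).

Solve |R(x)|<1 on ℝ⁻.
x=-1.24: |R|=0.1536
R=−1: 1+5/8x = −1+3/8x ⇒ -1/4x=2 ⇒ x=2/(-1/4)=-8.0000
Confirm numerically:
  x=-5.752: |R|=0.82198 <1
  x=-4.877: |R|=0.72401 <1
  x=-3.756: |R|=0.55948 <1
  x=-8.498: |R|=1.02974 >1
  x=-8.312: |R|=1.01895 >1
  x=-8.126: |R|=1.00778 >1
So |R|<1 on (-8.0000, 0).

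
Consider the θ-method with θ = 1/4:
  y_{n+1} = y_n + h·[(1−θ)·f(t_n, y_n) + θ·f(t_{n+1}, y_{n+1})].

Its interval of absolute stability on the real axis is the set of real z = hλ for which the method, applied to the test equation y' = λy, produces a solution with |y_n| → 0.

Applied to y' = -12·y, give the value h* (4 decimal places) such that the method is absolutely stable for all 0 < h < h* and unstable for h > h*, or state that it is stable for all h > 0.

(-4.0000,0); λ=-12 ⇒ h* = (4)/12 = 0.3333.

With y'=λy (z=hλ):
  y_{n+1} = y_n + z·[3/4·y_n + 1/4·y_{n+1}] ⇒ (1 − 1/4z)y_{n+1} = (1 + 3/4z)y_n
  so R(z) = (1 + 3/4z)/(1 − 1/4z).

Solve |R(x)|<1 on ℝ⁻.
x=-1.12: |R|=0.1250
R=−1: 1+3/4x = −1+1/4x ⇒ -1/2x=2 ⇒ x=2/(-1/2)=-4.0000
Confirm numerically:
  x=-3.257: |R|=0.79523 <1
  x=-3.057: |R|=0.73275 <1
  x=-2.758: |R|=0.63244 <1
  x=-4.283: |R|=1.06833 >1
  x=-4.150: |R|=1.03681 >1
  x=-4.133: |R|=1.03271 >1
Stable set (-4.0000, 0).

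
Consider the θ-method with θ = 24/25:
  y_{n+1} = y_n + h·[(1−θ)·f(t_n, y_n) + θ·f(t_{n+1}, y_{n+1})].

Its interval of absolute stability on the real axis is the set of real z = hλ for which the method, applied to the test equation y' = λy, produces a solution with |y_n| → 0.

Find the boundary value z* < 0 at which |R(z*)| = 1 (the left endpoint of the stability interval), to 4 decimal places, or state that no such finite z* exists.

interval (−∞, 0).

On y'=λy, z=hλ:
  y_{n+1} = y_n + z·[1/25·y_n + 24/25·y_{n+1}] ⇒ (1 − 24/25z)y_{n+1} = (1 + 1/25z)y_n
  ⇒ R(z) = (1 + 1/25z)/(1 − 24/25z).

Find x<0 with |R(x)|<1.
x=-1.07: |R|=0.4722
x=-2: |R|=0.3151
x=-10: |R|=0.0566
x=-100: |R|=0.0309
θ=24/25≥1/2 ⇒ |1+1/25x|<|1−24/25x| ∀x<0 ⇒ stable on all of ℝ⁻.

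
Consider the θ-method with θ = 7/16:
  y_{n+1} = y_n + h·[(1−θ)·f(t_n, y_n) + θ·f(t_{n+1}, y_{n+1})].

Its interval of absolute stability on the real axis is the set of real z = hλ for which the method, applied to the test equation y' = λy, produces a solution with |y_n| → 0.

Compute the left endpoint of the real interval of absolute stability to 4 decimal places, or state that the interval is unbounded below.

Test eqn y'=λy, z=hλ:
  y_{n+1} = y_n + z·[9/16·y_n + 7/16·y_{n+1}] ⇒ (1 − 7/16z)y_{n+1} = (1 + 9/16z)y_n
  ⇒ R(z) = (1 + 9/16z)/(1 − 7/16z).

Solve |R(x)|<1 on ℝ⁻.
x=-0.82: |R|=0.3965
R=−1: 1+9/16x = −1+7/16x ⇒ -1/8x=2 ⇒ x=2/(-1/8)=-16.0000
Confirm numerically:
  x=-15.820: |R|=0.99716 <1
  x=-13.246: |R|=0.94934 <1
  x=-7.796: |R|=0.76750 <1
  x=-6.931: |R|=0.71886 <1
  x=-16.458: |R|=1.00698 >1
  x=-16.396: |R|=1.00606 >1
  x=-16.034: |R|=1.00053 >1
Stable set (-16.0000, 0).

left endpoint -16.0000.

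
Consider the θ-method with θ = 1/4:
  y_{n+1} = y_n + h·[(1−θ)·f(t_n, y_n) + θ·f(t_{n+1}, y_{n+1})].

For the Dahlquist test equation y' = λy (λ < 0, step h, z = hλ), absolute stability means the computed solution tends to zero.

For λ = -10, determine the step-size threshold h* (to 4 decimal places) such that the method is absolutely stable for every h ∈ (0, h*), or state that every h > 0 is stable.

Test eqn y'=λy, z=hλ:
  y_{n+1} = y_n + z·[3/4·y_n + 1/4·y_{n+1}] ⇒ (1 − 1/4z)y_{n+1} = (1 + 3/4z)y_n
  so R(z) = (1 + 3/4z)/(1 − 1/4z).

Boundary: |R(x)|=1, x<0.
x=-0.57: |R|=0.5011
R=−1: 1+3/4x = −1+1/4x ⇒ -1/2x=2 ⇒ x=2/(-1/2)=-4.0000
Confirm numerically:
  x=-2.260: |R|=0.44409 <1
  x=-2.128: |R|=0.38903 <1
  x=-1.674: |R|=0.18012 <1
  x=-4.474: |R|=1.11187 >1
  x=-4.107: |R|=1.02640 >1
Stable set (-4.0000, 0).

(-4.0000,0); λ=-10 ⇒ h* = (4)/10 = 0.4000.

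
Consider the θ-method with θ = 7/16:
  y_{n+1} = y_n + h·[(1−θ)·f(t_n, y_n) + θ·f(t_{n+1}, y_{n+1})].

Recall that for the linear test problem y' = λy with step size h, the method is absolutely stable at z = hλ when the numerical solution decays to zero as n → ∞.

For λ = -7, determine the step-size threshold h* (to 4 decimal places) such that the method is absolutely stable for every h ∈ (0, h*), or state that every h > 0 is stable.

Test eqn y'=λy, z=hλ:
  y_{n+1} = y_n + z·[9/16·y_n + 7/16·y_{n+1}] ⇒ (1 − 7/16z)y_{n+1} = (1 + 9/16z)y_n
  so R(z) = (1 + 9/16z)/(1 − 7/16z).

Find x<0 with |R(x)|<1.
x=-1.29: |R|=0.1754
R=−1: 1+9/16x = −1+7/16x ⇒ -1/8x=2 ⇒ x=2/(-1/8)=-16.0000
Confirm numerically:
  x=-15.123: |R|=0.98561 <1
  x=-11.460: |R|=0.90563 <1
  x=-10.376: |R|=0.87309 <1
  x=-16.516: |R|=1.00784 >1
  x=-16.158: |R|=1.00245 >1
  x=-16.133: |R|=1.00206 >1
Stable set (-16.0000, 0).

(-16.0000,0); λ=-7 ⇒ h* = (16)/7 = 2.2857.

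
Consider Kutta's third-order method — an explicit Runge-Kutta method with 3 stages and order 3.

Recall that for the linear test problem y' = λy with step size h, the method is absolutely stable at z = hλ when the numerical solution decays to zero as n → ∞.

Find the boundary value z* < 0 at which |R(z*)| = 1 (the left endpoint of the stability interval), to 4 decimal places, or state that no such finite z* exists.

z* = -2.5127.

On y'=λy, z=hλ:
  order 3, 3-stage ⇒ R(z)=1+z+z^2/2+z^3/6
  (e.g. R(-0.77)=0.45036, |R|=0.45036)

Find x<0 with |R(x)|<1.
x=-0.77: |R|=0.4504
|R(-1.96)|=0.2941 |R(-0.91)|=0.3785 |R(-0.73)|=0.4716
Bisect:
  x_lo=-2.8939 |R|=1.7457  x_hi=-0.1180 |R|=0.8887
  mid=-1.50591 |R|=0.05880 →hi
  mid=-2.19988 |R|=0.55453 →hi
  mid=-2.54687 |R|=1.05700 →lo
  mid=-2.37338 |R|=0.78509 →hi
  mid=-2.46013 |R|=0.91555 →hi
  mid=-2.50350 |R|=0.98486 →hi
  mid=-2.52519 |R|=1.02057 →lo
  ...
  [-2.51282,-2.51265] ⇒ x*=-2.5127
Stable set (-2.5127, 0).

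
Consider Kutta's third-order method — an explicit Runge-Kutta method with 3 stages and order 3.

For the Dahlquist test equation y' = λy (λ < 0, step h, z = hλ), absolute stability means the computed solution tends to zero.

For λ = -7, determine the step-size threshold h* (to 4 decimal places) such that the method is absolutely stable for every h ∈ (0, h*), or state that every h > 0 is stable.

(-2.5127,0); λ=-7 ⇒ h* = 0.3590.

Test eqn y'=λy, z=hλ:
  order 3, 3-stage ⇒ R(z)=1+z+z^2/2+z^3/6
  (e.g. R(-0.93)=0.36839, |R|=0.36839)

Need |R(x)|<1, x<0.
x=-0.93: |R|=0.3684
|R(-2.89)|=1.7369 |R(-2.75)|=1.4349 |R(-0.71)|=0.4824
Bisect:
  x_lo=-3.3138 |R|=2.8882  x_hi=-0.1363 |R|=0.8726
  mid=-1.72506 |R|=0.09273 →hi
  mid=-2.51944 |R|=1.01104 →lo
  mid=-2.12225 |R|=0.46336 →hi
  mid=-2.32084 |R|=0.71115 →hi
  mid=-2.42014 |R|=0.85409 →hi
  mid=-2.46979 |R|=0.93075 →hi
  mid=-2.49461 |R|=0.97044 →hi
  mid=-2.50703 |R|=0.99062 →hi
  ...
  [-2.51284,-2.51265] ⇒ x*=-2.5127
So |R|<1 on (-2.5127, 0).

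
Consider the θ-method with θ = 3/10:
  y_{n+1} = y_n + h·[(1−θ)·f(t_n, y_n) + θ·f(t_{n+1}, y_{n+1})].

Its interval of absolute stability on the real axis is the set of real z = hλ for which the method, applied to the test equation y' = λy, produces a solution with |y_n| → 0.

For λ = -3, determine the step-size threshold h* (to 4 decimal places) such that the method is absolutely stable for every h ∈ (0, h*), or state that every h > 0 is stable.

(-5.0000,0); λ=-3 ⇒ h* = (5)/3 = 1.6667.

Test eqn y'=λy, z=hλ:
  y_{n+1} = y_n + z·[7/10·y_n + 3/10·y_{n+1}] ⇒ (1 − 3/10z)y_{n+1} = (1 + 7/10z)y_n
  Hence R(z) = (1 + 7/10z)/(1 − 3/10z).

Solve |R(x)|<1 on ℝ⁻.
x=-1.6: |R|=0.0811
R=−1: 1+7/10x = −1+3/10x ⇒ -2/5x=2 ⇒ x=2/(-2/5)=-5.0000
Confirm numerically:
  x=-3.769: |R|=0.76890 <1
  x=-2.798: |R|=0.52115 <1
  x=-2.718: |R|=0.49719 <1
  x=-2.024: |R|=0.25933 <1
  x=-5.528: |R|=1.07945 >1
  x=-5.380: |R|=1.05815 >1
So |R|<1 on (-5.0000, 0).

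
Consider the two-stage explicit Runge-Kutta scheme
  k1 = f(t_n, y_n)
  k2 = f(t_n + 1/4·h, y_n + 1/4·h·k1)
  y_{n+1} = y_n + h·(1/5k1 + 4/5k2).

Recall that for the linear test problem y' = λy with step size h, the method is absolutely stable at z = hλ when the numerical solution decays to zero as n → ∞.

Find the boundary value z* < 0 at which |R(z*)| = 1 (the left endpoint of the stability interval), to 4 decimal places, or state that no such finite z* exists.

z* = -5.0000.

On y'=λy, z=hλ:
  k1=λy_n ⇒ h·k1=z·y_n;  k2=λ(1+1/4z)y_n ⇒ h·k2=z(1+1/4z)y_n
  y_{n+1}/y_n = 1 + 1/5z + 4/5z(1+1/4z) = 1 + z + 1/5z²
  Hence R(z) = 1 + z + 1/5z².

Find x<0 with |R(x)|<1.
x=-1.41: |R|=0.0124
R=1: x+1/5x²=0 ⇒ x=−5=-5.0000; min R=1−1/(4·1/5)=-0.2500>−1
Confirm numerically:
  x=-4.923: |R|=0.92419 <1
  x=-3.313: |R|=0.11781 <1
  x=-3.248: |R|=0.13810 <1
  x=-2.430: |R|=0.24902 <1
  x=-5.246: |R|=1.25810 >1
  x=-5.089: |R|=1.09058 >1
Interval (-5.0000, 0).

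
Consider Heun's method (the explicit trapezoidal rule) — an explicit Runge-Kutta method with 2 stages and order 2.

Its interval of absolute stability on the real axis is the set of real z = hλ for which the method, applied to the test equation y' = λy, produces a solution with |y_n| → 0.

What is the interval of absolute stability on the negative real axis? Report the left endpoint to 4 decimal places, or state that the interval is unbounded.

z∈(-2.0000,0).

With y'=λy (z=hλ):
  order 2, 2-stage ⇒ R(z)=1+z+z^2/2
  (e.g. R(-1.3)=0.54500, |R|=0.54500)

Need |R(x)|<1, x<0.
x=-1.3: |R|=0.5450
|R(-1.68)|=0.7312 |R(-1.17)|=0.5144 |R(-0.54)|=0.6058
Bisect:
  x_lo=-2.3906 |R|=1.4669  x_hi=-0.2051 |R|=0.8159
  mid=-1.29785 |R|=0.54436 →hi
  mid=-1.84423 |R|=0.85636 →hi
  mid=-2.11742 |R|=1.12431 →lo
  mid=-1.98082 |R|=0.98101 →hi
  mid=-2.04912 |R|=1.05033 →lo
  mid=-2.01497 |R|=1.01508 →lo
  mid=-1.99790 |R|=0.99790 →hi
  mid=-2.00643 |R|=1.00646 →lo
  mid=-2.00217 |R|=1.00217 →lo
  mid=-2.00003 |R|=1.00003 →lo
  ...
  [-2.00003,-1.99990] ⇒ x*=-2.0000
So |R|<1 on (-2.0000, 0).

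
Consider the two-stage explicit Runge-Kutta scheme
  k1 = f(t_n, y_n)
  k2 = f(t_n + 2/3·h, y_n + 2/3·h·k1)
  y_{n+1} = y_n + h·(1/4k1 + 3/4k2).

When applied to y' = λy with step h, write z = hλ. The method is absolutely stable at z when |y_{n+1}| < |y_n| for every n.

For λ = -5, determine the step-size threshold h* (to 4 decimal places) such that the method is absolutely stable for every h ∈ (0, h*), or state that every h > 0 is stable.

Test eqn y'=λy, z=hλ:
  k1=λy_n ⇒ h·k1=z·y_n;  k2=λ(1+2/3z)y_n ⇒ h·k2=z(1+2/3z)y_n
  y_{n+1}/y_n = 1 + 1/4z + 3/4z(1+2/3z) = 1 + z + 1/2z²
  R(z) = 1 + z + 1/2z².

Solve |R(x)|<1 on ℝ⁻.
x=-1.14: |R|=0.5098
R=1: x+1/2x²=0 ⇒ x=−2=-2.0000; min R=1−1/(4·1/2)=0.5000>−1
Confirm numerically:
  x=-1.837: |R|=0.85028 <1
  x=-1.747: |R|=0.77900 <1
  x=-1.487: |R|=0.61858 <1
  x=-0.817: |R|=0.51674 <1
  x=-2.582: |R|=1.75136 >1
  x=-2.561: |R|=1.71836 >1
  x=-2.438: |R|=1.53392 >1
Interval (-2.0000, 0).

(-2.0000,0); λ=-5 ⇒ h* = (2)/5 = 0.4000.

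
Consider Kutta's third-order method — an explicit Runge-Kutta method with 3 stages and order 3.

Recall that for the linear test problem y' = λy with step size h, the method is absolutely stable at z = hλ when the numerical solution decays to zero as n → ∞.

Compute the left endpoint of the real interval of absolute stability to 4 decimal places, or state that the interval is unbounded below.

On y'=λy, z=hλ:
  order 3, 3-stage ⇒ R(z)=1+z+z^2/2+z^3/6
  (e.g. R(-1.01)=0.32833, |R|=0.32833)

Solve |R(x)|<1 on ℝ⁻.
x=-1.01: |R|=0.3283
|R(-1.71)|=0.0813 |R(-1.59)|=0.0041 |R(-0.59)|=0.5498
Bisect:
  x_lo=-3.2114 |R|=2.5748  x_hi=-0.1370 |R|=0.8720
  mid=-1.67419 |R|=0.05484 →hi
  mid=-2.44280 |R|=0.88864 →hi
  mid=-2.82711 |R|=1.59680 →lo
  mid=-2.63495 |R|=1.21253 →lo
  mid=-2.53888 |R|=1.04349 →lo
  mid=-2.49084 |R|=0.96434 →hi
  mid=-2.51486 |R|=1.00348 →lo
  mid=-2.50285 |R|=0.98380 →hi
  ...
  [-2.51279,-2.51261] ⇒ x*=-2.5127
Stable set (-2.5127, 0).

left endpoint -2.5127.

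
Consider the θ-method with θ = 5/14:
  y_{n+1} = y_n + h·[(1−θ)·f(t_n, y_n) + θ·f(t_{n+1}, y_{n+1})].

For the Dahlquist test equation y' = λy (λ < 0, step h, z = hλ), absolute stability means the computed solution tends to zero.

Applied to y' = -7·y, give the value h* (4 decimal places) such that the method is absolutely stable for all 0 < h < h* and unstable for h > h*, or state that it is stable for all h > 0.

With y'=λy (z=hλ):
  y_{n+1} = y_n + z·[9/14·y_n + 5/14·y_{n+1}] ⇒ (1 − 5/14z)y_{n+1} = (1 + 9/14z)y_n
  Hence R(z) = (1 + 9/14z)/(1 − 5/14z).

Boundary: |R(x)|=1, x<0.
x=-1.03: |R|=0.2470
R=−1: 1+9/14x = −1+5/14x ⇒ -2/7x=2 ⇒ x=2/(-2/7)=-7.0000
Confirm numerically:
  x=-5.835: |R|=0.89207 <1
  x=-3.392: |R|=0.53385 <1
  x=-3.171: |R|=0.48699 <1
  x=-7.538: |R|=1.04163 >1
  x=-7.234: |R|=1.01866 >1
  x=-7.214: |R|=1.01710 >1
Interval (-7.0000, 0).

(-7.0000,0); λ=-7 ⇒ h* = (7)/7 = 1.0000.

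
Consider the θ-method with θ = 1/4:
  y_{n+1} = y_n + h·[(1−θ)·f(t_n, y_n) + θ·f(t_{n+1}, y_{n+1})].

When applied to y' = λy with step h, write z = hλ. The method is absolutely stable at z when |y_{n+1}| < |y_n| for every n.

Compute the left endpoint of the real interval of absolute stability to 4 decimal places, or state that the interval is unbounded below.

Set f=λy, z=hλ:
  y_{n+1} = y_n + z·[3/4·y_n + 1/4·y_{n+1}] ⇒ (1 − 1/4z)y_{n+1} = (1 + 3/4z)y_n
  ⇒ R(z) = (1 + 3/4z)/(1 − 1/4z).

Find x<0 with |R(x)|<1.
x=-0.47: |R|=0.5794
R=−1: 1+3/4x = −1+1/4x ⇒ -1/2x=2 ⇒ x=2/(-1/2)=-4.0000
Confirm numerically:
  x=-3.521: |R|=0.87262 <1
  x=-3.480: |R|=0.86096 <1
  x=-3.448: |R|=0.85177 <1
  x=-1.917: |R|=0.29593 <1
  x=-4.489: |R|=1.11521 >1
  x=-4.464: |R|=1.10964 >1
Stable set (-4.0000, 0).

left endpoint -4.0000.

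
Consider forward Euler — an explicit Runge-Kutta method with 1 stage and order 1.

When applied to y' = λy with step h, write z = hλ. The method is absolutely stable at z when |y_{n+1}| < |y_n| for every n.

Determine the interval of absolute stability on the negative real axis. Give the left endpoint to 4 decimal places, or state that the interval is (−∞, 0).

(-2.0000, 0).

On y'=λy, z=hλ:
  order 1, 1-stage ⇒ R(z)=1+z
  (e.g. R(-0.34)=0.66000, |R|=0.66000)

Solve |R(x)|<1 on ℝ⁻.
x=-0.34: |R|=0.6600
|R(-2.34)|=1.3400 |R(-1.21)|=0.2100 |R(-1.04)|=0.0400
Bisect:
  x_lo=-2.7362 |R|=1.7362  x_hi=-0.2442 |R|=0.7558
  mid=-1.49019 |R|=0.49019 →hi
  mid=-2.11320 |R|=1.11320 →lo
  mid=-1.80170 |R|=0.80170 →hi
  mid=-1.95745 |R|=0.95745 →hi
  mid=-2.03532 |R|=1.03532 →lo
  mid=-1.99638 |R|=0.99638 →hi
  mid=-2.01585 |R|=1.01585 →lo
  mid=-2.00612 |R|=1.00612 →lo
  ...
  [-2.00003,-1.99988] ⇒ x*=-2.0000
Interval (-2.0000, 0).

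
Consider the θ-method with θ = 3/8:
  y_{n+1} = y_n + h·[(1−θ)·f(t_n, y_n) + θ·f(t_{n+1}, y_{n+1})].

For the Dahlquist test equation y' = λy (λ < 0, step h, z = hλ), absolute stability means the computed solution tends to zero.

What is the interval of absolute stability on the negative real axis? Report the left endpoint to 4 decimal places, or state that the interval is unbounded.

z∈(-8.0000,0).

Set f=λy, z=hλ:
  y_{n+1} = y_n + z·[5/8·y_n + 3/8·y_{n+1}] ⇒ (1 − 3/8z)y_{n+1} = (1 + 5/8z)y_n
  Hence R(z) = (1 + 5/8z)/(1 − 3/8z).

Boundary: |R(x)|=1, x<0.
x=-0.85: |R|=0.3555
R=−1: 1+5/8x = −1+3/8x ⇒ -1/4x=2 ⇒ x=2/(-1/4)=-8.0000
Confirm numerically:
  x=-7.972: |R|=0.99825 <1
  x=-5.994: |R|=0.84559 <1
  x=-5.013: |R|=0.74070 <1
  x=-8.549: |R|=1.03263 >1
  x=-8.500: |R|=1.02985 >1
Stable set (-8.0000, 0).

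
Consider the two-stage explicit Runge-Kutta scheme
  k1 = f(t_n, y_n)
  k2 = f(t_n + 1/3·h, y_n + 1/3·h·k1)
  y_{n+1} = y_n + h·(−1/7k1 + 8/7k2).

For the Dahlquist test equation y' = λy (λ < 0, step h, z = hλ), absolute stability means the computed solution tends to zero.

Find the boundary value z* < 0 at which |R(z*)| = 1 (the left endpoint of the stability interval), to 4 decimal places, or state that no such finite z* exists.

Set f=λy, z=hλ:
  k1=λy_n ⇒ h·k1=z·y_n;  k2=λ(1+1/3z)y_n ⇒ h·k2=z(1+1/3z)y_n
  y_{n+1}/y_n = 1 − 1/7z + 8/7z(1+1/3z) = 1 + z + 8/21z²
  R(z) = 1 + z + 8/21z².

Need |R(x)|<1, x<0.
x=-0.96: |R|=0.3911
R=1: x+8/21x²=0 ⇒ x=−21/8=-2.6250; min R=1−1/(4·8/21)=0.3438>−1
Confirm numerically:
  x=-2.487: |R|=0.86925 <1
  x=-2.348: |R|=0.75223 <1
  x=-2.133: |R|=0.60021 <1
  x=-3.140: |R|=1.61604 >1
  x=-2.957: |R|=1.37399 >1
  x=-2.725: |R|=1.10381 >1
Interval (-2.6250, 0).

z* = -2.6250.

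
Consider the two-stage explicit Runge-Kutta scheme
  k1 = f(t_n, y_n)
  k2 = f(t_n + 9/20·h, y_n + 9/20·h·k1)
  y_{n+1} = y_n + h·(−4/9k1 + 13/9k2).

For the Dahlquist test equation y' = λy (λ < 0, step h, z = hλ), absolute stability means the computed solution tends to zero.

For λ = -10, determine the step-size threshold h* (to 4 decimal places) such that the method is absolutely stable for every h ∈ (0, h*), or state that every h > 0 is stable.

(-1.5385,0); λ=-10 ⇒ h* = (20/13)/10 = 0.1538.

Set f=λy, z=hλ:
  k1=λy_n ⇒ h·k1=z·y_n;  k2=λ(1+9/20z)y_n ⇒ h·k2=z(1+9/20z)y_n
  y_{n+1}/y_n = 1 − 4/9z + 13/9z(1+9/20z) = 1 + z + 13/20z²
  so R(z) = 1 + z + 13/20z².

Boundary: |R(x)|=1, x<0.
x=-0.82: |R|=0.6171
R=1: x+13/20x²=0 ⇒ x=−20/13=-1.5385; min R=1−1/(4·13/20)=0.6154>−1
Confirm numerically:
  x=-1.104: |R|=0.68823 <1
  x=-0.977: |R|=0.64344 <1
  x=-0.811: |R|=0.61652 <1
  x=-1.786: |R|=1.28737 >1
  x=-1.658: |R|=1.12883 >1
So |R|<1 on (-1.5385, 0).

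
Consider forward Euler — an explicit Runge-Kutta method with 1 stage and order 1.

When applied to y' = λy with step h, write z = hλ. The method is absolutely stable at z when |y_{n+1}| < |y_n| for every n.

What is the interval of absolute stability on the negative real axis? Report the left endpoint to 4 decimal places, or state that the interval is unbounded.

Test eqn y'=λy, z=hλ:
  order 1, 1-stage ⇒ R(z)=1+z
  (e.g. R(-1.72)=-0.72000, |R|=0.72000)

Need |R(x)|<1, x<0.
x=-1.72: |R|=0.7200
|R(-1.83)|=0.8300 |R(-1.76)|=0.7600 |R(-0.92)|=0.0800
Bisect:
  x_lo=-2.5006 |R|=1.5006  x_hi=-0.0616 |R|=0.9384
  mid=-1.28113 |R|=0.28113 →hi
  mid=-1.89089 |R|=0.89089 →hi
  mid=-2.19577 |R|=1.19577 →lo
  mid=-2.04333 |R|=1.04333 →lo
  mid=-1.96711 |R|=0.96711 →hi
  mid=-2.00522 |R|=1.00522 →lo
  mid=-1.98616 |R|=0.98616 →hi
  mid=-1.99569 |R|=0.99569 →hi
  ...
  [-2.00001,-1.99986] ⇒ x*=-2.0000
Stable set (-2.0000, 0).

z∈(-2.0000,0).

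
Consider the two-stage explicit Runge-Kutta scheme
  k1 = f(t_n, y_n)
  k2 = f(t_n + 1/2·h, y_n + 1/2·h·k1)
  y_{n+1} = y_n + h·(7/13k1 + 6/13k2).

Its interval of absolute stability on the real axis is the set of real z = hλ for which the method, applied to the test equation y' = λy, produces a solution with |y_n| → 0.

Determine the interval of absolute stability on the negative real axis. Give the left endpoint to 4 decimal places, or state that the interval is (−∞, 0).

z∈(-4.3333,0).

Test eqn y'=λy, z=hλ:
  k1=λy_n ⇒ h·k1=z·y_n;  k2=λ(1+1/2z)y_n ⇒ h·k2=z(1+1/2z)y_n
  y_{n+1}/y_n = 1 + 7/13z + 6/13z(1+1/2z) = 1 + z + 3/13z²
  so R(z) = 1 + z + 3/13z².

Boundary: |R(x)|=1, x<0.
x=-0.85: |R|=0.3167
R=1: x+3/13x²=0 ⇒ x=−13/3=-4.3333; min R=1−1/(4·3/13)=-0.0833>−1
Confirm numerically:
  x=-4.071: |R|=0.75355 <1
  x=-3.123: |R|=0.12772 <1
  x=-2.580: |R|=0.04391 <1
  x=-4.849: |R|=1.57703 >1
  x=-4.767: |R|=1.47707 >1
  x=-4.417: |R|=1.08528 >1
Interval (-4.3333, 0).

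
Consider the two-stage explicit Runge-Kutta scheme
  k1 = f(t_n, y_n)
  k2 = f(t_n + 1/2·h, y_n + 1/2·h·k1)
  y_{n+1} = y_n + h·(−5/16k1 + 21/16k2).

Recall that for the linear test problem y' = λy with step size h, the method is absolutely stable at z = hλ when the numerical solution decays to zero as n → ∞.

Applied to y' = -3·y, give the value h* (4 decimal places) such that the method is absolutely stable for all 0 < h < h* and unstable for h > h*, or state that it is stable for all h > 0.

(-1.5238,0); λ=-3 ⇒ h* = (32/21)/3 = 0.5079.

Test eqn y'=λy, z=hλ:
  k1=λy_n ⇒ h·k1=z·y_n;  k2=λ(1+1/2z)y_n ⇒ h·k2=z(1+1/2z)y_n
  y_{n+1}/y_n = 1 − 5/16z + 21/16z(1+1/2z) = 1 + z + 21/32z²
  Hence R(z) = 1 + z + 21/32z².

Need |R(x)|<1, x<0.
x=-0.87: |R|=0.6267
R=1: x+21/32x²=0 ⇒ x=−32/21=-1.5238; min R=1−1/(4·21/32)=0.6190>−1
Confirm numerically:
  x=-1.486: |R|=0.96313 <1
  x=-0.962: |R|=0.64532 <1
  x=-0.717: |R|=0.62037 <1
  x=-0.675: |R|=0.62400 <1
  x=-1.858: |R|=1.40748 >1
  x=-1.747: |R|=1.25588 >1
  x=-1.668: |R|=1.15783 >1
Stable set (-1.5238, 0).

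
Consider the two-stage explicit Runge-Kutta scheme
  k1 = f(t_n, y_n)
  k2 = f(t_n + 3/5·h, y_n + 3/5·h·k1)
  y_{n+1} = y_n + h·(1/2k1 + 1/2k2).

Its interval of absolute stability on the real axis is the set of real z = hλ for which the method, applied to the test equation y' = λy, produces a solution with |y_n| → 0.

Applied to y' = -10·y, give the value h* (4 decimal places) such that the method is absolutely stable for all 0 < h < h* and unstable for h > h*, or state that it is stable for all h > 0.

(-3.3333,0); λ=-10 ⇒ h* = (10/3)/10 = 0.3333.

With y'=λy (z=hλ):
  k1=λy_n ⇒ h·k1=z·y_n;  k2=λ(1+3/5z)y_n ⇒ h·k2=z(1+3/5z)y_n
  y_{n+1}/y_n = 1 + 1/2z + 1/2z(1+3/5z) = 1 + z + 3/10z²
  Hence R(z) = 1 + z + 3/10z².

Need |R(x)|<1, x<0.
x=-1.72: |R|=0.1675
R=1: x+3/10x²=0 ⇒ x=−10/3=-3.3333; min R=1−1/(4·3/10)=0.1667>−1
Confirm numerically:
  x=-2.727: |R|=0.50396 <1
  x=-2.524: |R|=0.38717 <1
  x=-2.314: |R|=0.29238 <1
  x=-1.772: |R|=0.17000 <1
  x=-3.860: |R|=1.60988 >1
  x=-3.367: |R|=1.03401 >1
Stable set (-3.3333, 0).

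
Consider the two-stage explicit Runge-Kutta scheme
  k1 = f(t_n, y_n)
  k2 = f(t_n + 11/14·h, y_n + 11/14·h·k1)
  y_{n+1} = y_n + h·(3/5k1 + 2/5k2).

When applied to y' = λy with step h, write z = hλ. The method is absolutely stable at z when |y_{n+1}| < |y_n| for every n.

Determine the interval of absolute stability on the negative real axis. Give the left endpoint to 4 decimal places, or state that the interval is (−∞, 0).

With y'=λy (z=hλ):
  k1=λy_n ⇒ h·k1=z·y_n;  k2=λ(1+11/14z)y_n ⇒ h·k2=z(1+11/14z)y_n
  y_{n+1}/y_n = 1 + 3/5z + 2/5z(1+11/14z) = 1 + z + 11/35z²
  ⇒ R(z) = 1 + z + 11/35z².

Solve |R(x)|<1 on ℝ⁻.
x=-0.5: |R|=0.5786
R=1: x+11/35x²=0 ⇒ x=−35/11=-3.1818; min R=1−1/(4·11/35)=0.2045>−1
Confirm numerically:
  x=-2.683: |R|=0.57938 <1
  x=-2.660: |R|=0.56376 <1
  x=-1.537: |R|=0.20546 <1
  x=-3.513: |R|=1.36565 >1
  x=-3.414: |R|=1.24912 >1
  x=-3.378: |R|=1.20828 >1
Stable set (-3.1818, 0).

z∈(-3.1818,0).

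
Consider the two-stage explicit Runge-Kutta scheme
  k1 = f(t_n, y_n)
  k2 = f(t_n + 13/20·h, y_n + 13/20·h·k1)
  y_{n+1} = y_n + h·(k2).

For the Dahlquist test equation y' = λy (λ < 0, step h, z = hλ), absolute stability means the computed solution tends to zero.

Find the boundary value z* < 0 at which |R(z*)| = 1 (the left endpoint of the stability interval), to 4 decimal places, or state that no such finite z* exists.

On y'=λy, z=hλ:
  k1=λy_n ⇒ h·k1=z·y_n;  k2=λ(1+13/20z)y_n ⇒ h·k2=z(1+13/20z)y_n
  y_{n+1}/y_n = 1 + z(1+13/20z) = 1 + z + 13/20z²
  ⇒ R(z) = 1 + z + 13/20z².

Need |R(x)|<1, x<0.
x=-1.27: |R|=0.7784
R=1: x+13/20x²=0 ⇒ x=−20/13=-1.5385; min R=1−1/(4·13/20)=0.6154>−1
Confirm numerically:
  x=-1.242: |R|=0.76067 <1
  x=-0.746: |R|=0.61574 <1
  x=-0.683: |R|=0.62022 <1
  x=-2.014: |R|=1.62253 >1
  x=-1.868: |R|=1.40013 >1
Stable set (-1.5385, 0).

z* = -1.5385.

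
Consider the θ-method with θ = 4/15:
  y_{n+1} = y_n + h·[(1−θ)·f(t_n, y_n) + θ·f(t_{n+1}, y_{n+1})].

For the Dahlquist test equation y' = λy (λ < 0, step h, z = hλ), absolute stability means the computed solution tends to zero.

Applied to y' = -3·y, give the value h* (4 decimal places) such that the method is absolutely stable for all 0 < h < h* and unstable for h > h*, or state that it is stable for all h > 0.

(-4.2857,0); λ=-3 ⇒ h* = (30/7)/3 = 1.4286.

Set f=λy, z=hλ:
  y_{n+1} = y_n + z·[11/15·y_n + 4/15·y_{n+1}] ⇒ (1 − 4/15z)y_{n+1} = (1 + 11/15z)y_n
  R(z) = (1 + 11/15z)/(1 − 4/15z).

Find x<0 with |R(x)|<1.
x=-0.87: |R|=0.2938
R=−1: 1+11/15x = −1+4/15x ⇒ -7/15x=2 ⇒ x=2/(-7/15)=-4.2857
Confirm numerically:
  x=-4.174: |R|=0.97533 <1
  x=-4.009: |R|=0.93759 <1
  x=-2.449: |R|=0.48149 <1
  x=-4.496: |R|=1.04463 >1
  x=-4.387: |R|=1.02178 >1
  x=-4.341: |R|=1.01196 >1
Stable set (-4.2857, 0).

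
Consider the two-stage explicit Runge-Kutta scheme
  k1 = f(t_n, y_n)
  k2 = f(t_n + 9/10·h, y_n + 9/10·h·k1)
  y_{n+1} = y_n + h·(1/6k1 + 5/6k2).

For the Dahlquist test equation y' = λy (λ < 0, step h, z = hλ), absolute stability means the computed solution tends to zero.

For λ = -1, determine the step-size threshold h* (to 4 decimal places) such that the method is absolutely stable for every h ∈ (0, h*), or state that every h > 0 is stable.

(-1.3333,0); λ=-1 ⇒ h* = (4/3)/1 = 1.3333.

With y'=λy (z=hλ):
  k1=λy_n ⇒ h·k1=z·y_n;  k2=λ(1+9/10z)y_n ⇒ h·k2=z(1+9/10z)y_n
  y_{n+1}/y_n = 1 + 1/6z + 5/6z(1+9/10z) = 1 + z + 3/4z²
  Hence R(z) = 1 + z + 3/4z².

Need |R(x)|<1, x<0.
x=-1.27: |R|=0.9397
R=1: x+3/4x²=0 ⇒ x=−4/3=-1.3333; min R=1−1/(4·3/4)=0.6667>−1
Confirm numerically:
  x=-1.131: |R|=0.82837 <1
  x=-0.938: |R|=0.72188 <1
  x=-0.741: |R|=0.67081 <1
  x=-1.559: |R|=1.26386 >1
  x=-1.467: |R|=1.14707 >1
  x=-1.373: |R|=1.04085 >1
Interval (-1.3333, 0).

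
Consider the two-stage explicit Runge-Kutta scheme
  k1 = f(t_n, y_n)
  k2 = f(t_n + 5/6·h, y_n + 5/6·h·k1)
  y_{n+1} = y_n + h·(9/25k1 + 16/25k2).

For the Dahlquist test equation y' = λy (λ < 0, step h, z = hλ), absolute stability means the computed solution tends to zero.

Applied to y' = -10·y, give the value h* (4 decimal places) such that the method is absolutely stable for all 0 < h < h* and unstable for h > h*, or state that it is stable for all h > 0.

(-1.8750,0); λ=-10 ⇒ h* = (15/8)/10 = 0.1875.

Test eqn y'=λy, z=hλ:
  k1=λy_n ⇒ h·k1=z·y_n;  k2=λ(1+5/6z)y_n ⇒ h·k2=z(1+5/6z)y_n
  y_{n+1}/y_n = 1 + 9/25z + 16/25z(1+5/6z) = 1 + z + 8/15z²
  ⇒ R(z) = 1 + z + 8/15z².

Need |R(x)|<1, x<0.
x=-1.56: |R|=0.7379
R=1: x+8/15x²=0 ⇒ x=−15/8=-1.8750; min R=1−1/(4·8/15)=0.5312>−1
Confirm numerically:
  x=-1.700: |R|=0.84133 <1
  x=-1.683: |R|=0.82766 <1
  x=-1.271: |R|=0.59057 <1
  x=-1.001: |R|=0.53340 <1
  x=-2.350: |R|=1.59533 >1
  x=-2.094: |R|=1.24458 >1
  x=-1.926: |R|=1.05239 >1
Stable set (-1.8750, 0).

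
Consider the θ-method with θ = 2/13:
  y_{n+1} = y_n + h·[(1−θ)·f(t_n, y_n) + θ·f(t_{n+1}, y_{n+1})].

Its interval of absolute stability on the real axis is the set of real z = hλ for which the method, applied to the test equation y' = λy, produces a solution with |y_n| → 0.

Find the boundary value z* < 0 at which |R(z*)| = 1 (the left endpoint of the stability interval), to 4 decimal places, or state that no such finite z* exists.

On y'=λy, z=hλ:
  y_{n+1} = y_n + z·[11/13·y_n + 2/13·y_{n+1}] ⇒ (1 − 2/13z)y_{n+1} = (1 + 11/13z)y_n
  R(z) = (1 + 11/13z)/(1 − 2/13z).

Solve |R(x)|<1 on ℝ⁻.
x=-1.48: |R|=0.2055
R=−1: 1+11/13x = −1+2/13x ⇒ -9/13x=2 ⇒ x=2/(-9/13)=-2.8889
Confirm numerically:
  x=-2.734: |R|=0.92452 <1
  x=-2.619: |R|=0.86682 <1
  x=-1.730: |R|=0.36634 <1
  x=-1.691: |R|=0.34190 <1
  x=-3.267: |R|=1.17421 >1
  x=-3.234: |R|=1.15954 >1
  x=-3.170: |R|=1.13082 >1
Stable set (-2.8889, 0).

z* = -2.8889.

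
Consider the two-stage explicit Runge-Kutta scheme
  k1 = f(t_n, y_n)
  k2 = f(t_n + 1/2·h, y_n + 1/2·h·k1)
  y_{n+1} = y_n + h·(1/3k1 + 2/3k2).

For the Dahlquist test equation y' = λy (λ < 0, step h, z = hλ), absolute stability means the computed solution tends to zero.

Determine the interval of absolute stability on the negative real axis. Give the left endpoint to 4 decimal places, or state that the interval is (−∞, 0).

(-3.0000, 0).

Set f=λy, z=hλ:
  k1=λy_n ⇒ h·k1=z·y_n;  k2=λ(1+1/2z)y_n ⇒ h·k2=z(1+1/2z)y_n
  y_{n+1}/y_n = 1 + 1/3z + 2/3z(1+1/2z) = 1 + z + 1/3z²
  R(z) = 1 + z + 1/3z².

Solve |R(x)|<1 on ℝ⁻.
x=-0.35: |R|=0.6908
R=1: x+1/3x²=0 ⇒ x=−3=-3.0000; min R=1−1/(4·1/3)=0.2500>−1
Confirm numerically:
  x=-2.892: |R|=0.89589 <1
  x=-2.680: |R|=0.71413 <1
  x=-2.191: |R|=0.40916 <1
  x=-1.989: |R|=0.32971 <1
  x=-3.456: |R|=1.52531 >1
  x=-3.364: |R|=1.40817 >1
Interval (-3.0000, 0).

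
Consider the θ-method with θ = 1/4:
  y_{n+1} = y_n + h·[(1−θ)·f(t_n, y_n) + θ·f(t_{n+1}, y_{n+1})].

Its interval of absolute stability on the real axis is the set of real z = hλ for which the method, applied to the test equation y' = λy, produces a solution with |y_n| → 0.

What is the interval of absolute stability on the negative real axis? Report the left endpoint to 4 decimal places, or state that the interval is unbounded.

(-4.0000, 0).

Test eqn y'=λy, z=hλ:
  y_{n+1} = y_n + z·[3/4·y_n + 1/4·y_{n+1}] ⇒ (1 − 1/4z)y_{n+1} = (1 + 3/4z)y_n
  so R(z) = (1 + 3/4z)/(1 − 1/4z).

Need |R(x)|<1, x<0.
x=-0.4: |R|=0.6364
R=−1: 1+3/4x = −1+1/4x ⇒ -1/2x=2 ⇒ x=2/(-1/2)=-4.0000
Confirm numerically:
  x=-3.926: |R|=0.98133 <1
  x=-3.142: |R|=0.75973 <1
  x=-2.661: |R|=0.59796 <1
  x=-2.262: |R|=0.44491 <1
  x=-4.218: |R|=1.05305 >1
  x=-4.163: |R|=1.03994 >1
  x=-4.097: |R|=1.02396 >1
Stable set (-4.0000, 0).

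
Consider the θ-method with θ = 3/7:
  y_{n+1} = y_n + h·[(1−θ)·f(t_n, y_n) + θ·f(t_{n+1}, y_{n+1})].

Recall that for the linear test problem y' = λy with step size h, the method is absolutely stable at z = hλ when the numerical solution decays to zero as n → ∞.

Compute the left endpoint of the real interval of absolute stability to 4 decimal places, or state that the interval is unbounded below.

On y'=λy, z=hλ:
  y_{n+1} = y_n + z·[4/7·y_n + 3/7·y_{n+1}] ⇒ (1 − 3/7z)y_{n+1} = (1 + 4/7z)y_n
  so R(z) = (1 + 4/7z)/(1 − 3/7z).

Find x<0 with |R(x)|<1.
x=-1.04: |R|=0.2806
R=−1: 1+4/7x = −1+3/7x ⇒ -1/7x=2 ⇒ x=2/(-1/7)=-14.0000
Confirm numerically:
  x=-12.204: |R|=0.95882 <1
  x=-8.079: |R|=0.81045 <1
  x=-6.999: |R|=0.74994 <1
  x=-14.516: |R|=1.01021 >1
  x=-14.241: |R|=1.00485 >1
  x=-14.166: |R|=1.00335 >1
Stable set (-14.0000, 0).

z* = -14.0000.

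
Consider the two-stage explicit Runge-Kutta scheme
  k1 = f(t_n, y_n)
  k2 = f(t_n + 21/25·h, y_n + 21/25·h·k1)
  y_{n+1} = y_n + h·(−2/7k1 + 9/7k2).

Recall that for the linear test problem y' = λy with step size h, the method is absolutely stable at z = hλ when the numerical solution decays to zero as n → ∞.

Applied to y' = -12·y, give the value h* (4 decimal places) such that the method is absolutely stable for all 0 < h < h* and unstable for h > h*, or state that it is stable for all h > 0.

(-0.9259,0); λ=-12 ⇒ h* = (25/27)/12 = 0.0772.

Set f=λy, z=hλ:
  k1=λy_n ⇒ h·k1=z·y_n;  k2=λ(1+21/25z)y_n ⇒ h·k2=z(1+21/25z)y_n
  y_{n+1}/y_n = 1 − 2/7z + 9/7z(1+21/25z) = 1 + z + 27/25z²
  R(z) = 1 + z + 27/25z².

Solve |R(x)|<1 on ℝ⁻.
x=-0.88: |R|=0.9564
R=1: x+27/25x²=0 ⇒ x=−25/27=-0.9259; min R=1−1/(4·27/25)=0.7685>−1
Confirm numerically:
  x=-0.566: |R|=0.77998 <1
  x=-0.518: |R|=0.77179 <1
  x=-0.482: |R|=0.76891 <1
  x=-1.483: |R|=1.89223 >1
  x=-1.468: |R|=1.85943 >1
  x=-0.982: |R|=1.05947 >1
Interval (-0.9259, 0).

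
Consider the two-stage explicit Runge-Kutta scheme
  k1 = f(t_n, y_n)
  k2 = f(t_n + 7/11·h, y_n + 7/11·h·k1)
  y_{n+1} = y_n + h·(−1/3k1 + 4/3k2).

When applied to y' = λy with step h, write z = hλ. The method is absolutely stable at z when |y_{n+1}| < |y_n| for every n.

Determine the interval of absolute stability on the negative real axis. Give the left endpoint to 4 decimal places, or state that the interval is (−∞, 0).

z∈(-1.1786,0).

With y'=λy (z=hλ):
  k1=λy_n ⇒ h·k1=z·y_n;  k2=λ(1+7/11z)y_n ⇒ h·k2=z(1+7/11z)y_n
  y_{n+1}/y_n = 1 − 1/3z + 4/3z(1+7/11z) = 1 + z + 28/33z²
  R(z) = 1 + z + 28/33z².

Find x<0 with |R(x)|<1.
x=-0.98: |R|=0.8349
R=1: x+28/33x²=0 ⇒ x=−33/28=-1.1786; min R=1−1/(4·28/33)=0.7054>−1
Confirm numerically:
  x=-0.948: |R|=0.81454 <1
  x=-0.567: |R|=0.70578 <1
  x=-0.507: |R|=0.71110 <1
  x=-1.765: |R|=1.87822 >1
  x=-1.759: |R|=1.86628 >1
So |R|<1 on (-1.1786, 0).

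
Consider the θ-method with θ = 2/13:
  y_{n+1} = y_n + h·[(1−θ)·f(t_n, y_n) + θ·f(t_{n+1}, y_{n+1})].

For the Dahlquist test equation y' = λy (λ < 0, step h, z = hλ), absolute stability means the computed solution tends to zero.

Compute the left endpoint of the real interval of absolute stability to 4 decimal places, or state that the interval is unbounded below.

Test eqn y'=λy, z=hλ:
  y_{n+1} = y_n + z·[11/13·y_n + 2/13·y_{n+1}] ⇒ (1 − 2/13z)y_{n+1} = (1 + 11/13z)y_n
  R(z) = (1 + 11/13z)/(1 − 2/13z).

Boundary: |R(x)|=1, x<0.
x=-0.96: |R|=0.1635
R=−1: 1+11/13x = −1+2/13x ⇒ -9/13x=2 ⇒ x=2/(-9/13)=-2.8889
Confirm numerically:
  x=-1.960: |R|=0.50591 <1
  x=-1.719: |R|=0.35947 <1
  x=-1.432: |R|=0.17347 <1
  x=-3.356: |R|=1.21327 >1
  x=-3.210: |R|=1.14882 >1
  x=-3.036: |R|=1.06942 >1
Interval (-2.8889, 0).

z* = -2.8889.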